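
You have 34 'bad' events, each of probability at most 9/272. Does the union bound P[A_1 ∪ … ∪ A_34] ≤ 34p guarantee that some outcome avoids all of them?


Union bound: P[∪_{i=1}^{34} A_i] ≤ Σ_i P[A_i] ≤ 34·p = 34·(9/272) = 9/8.
Numerically: 9/8 ≈ 1.125000.
Is 9/8 < 1? NO.
Since the bound 9/8 is ≥ 1, the union bound is uninformative here; it does NOT by itself certify existence.

34·p = 9/8 ≈ 1.125000; existence NOT certified by the union bound.


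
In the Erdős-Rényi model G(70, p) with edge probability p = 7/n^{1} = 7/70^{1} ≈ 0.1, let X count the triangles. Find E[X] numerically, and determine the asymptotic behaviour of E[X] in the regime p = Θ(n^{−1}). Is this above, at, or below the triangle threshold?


Number of potential triangles: C(70, 3) = 54740.
Each occurs with probability p³ ≈ (0.1)³ ≈ 1.0000000e-03.
By linearity: E[X] = C(70, 3)·p³ ≈ 54740 · 1.0000000e-03 ≈ 54.74000.
Here α = 1, so p = 7/n is exactly at the triangle threshold p ~ 1/n. Asymptotically E[X] → c³/6 = 7³/6 = 343/6 ≈ 57.16667, a bounded constant. In this regime the triangle count is asymptotically Poisson(c³/6).

E[X] ≈ 54.74000; in regime p = Θ(1/n^{1}) E[X] stays bounded (at the triangle threshold p ~ 1/n).


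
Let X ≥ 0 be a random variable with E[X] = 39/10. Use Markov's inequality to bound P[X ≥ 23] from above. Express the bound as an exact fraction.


μ = E[X] = 39/10, a = 23.
Markov: P[X ≥ 23] ≤ μ/a = (39/10)/23 = 39/230.
Numerically: ≈ 0.1696.
(Since a = 23 > μ = 3.9000, the bound 39/230 is < 1 and informative.)

P[X ≥ 23] ≤ 39/230 ≈ 0.1696.


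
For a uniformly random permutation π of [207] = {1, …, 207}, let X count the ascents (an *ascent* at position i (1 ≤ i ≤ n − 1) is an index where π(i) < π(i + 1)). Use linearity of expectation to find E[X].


Write X = Σ X_I over i = 1, …, 206, with X_I the indicator of one ascent.
There are 206 indicators.
For each fixed i, the pair (π(i), π(i+1)) is a uniformly random ordered pair of distinct values from {1, …, 207}; by symmetry P[π(i) < π(i+1)] = 1/2.
By linearity: E[X] = 206 · (1/2) = (207 − 1) · (1/2) = 103 ≈ 103.00000.

E[X] = 103 = 103.00000.


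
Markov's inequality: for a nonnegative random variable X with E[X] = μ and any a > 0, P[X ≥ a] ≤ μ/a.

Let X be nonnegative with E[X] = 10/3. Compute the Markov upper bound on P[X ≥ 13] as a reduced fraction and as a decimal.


μ = E[X] = 10/3, a = 13.
Markov: P[X ≥ 13] ≤ μ/a = (10/3)/13 = 10/39.
Numerically: ≈ 0.25641.
(Since a = 13 > μ = 3.33333, the bound 10/39 is < 1 and informative.)

P[X ≥ 13] ≤ 10/39 ≈ 0.25641.


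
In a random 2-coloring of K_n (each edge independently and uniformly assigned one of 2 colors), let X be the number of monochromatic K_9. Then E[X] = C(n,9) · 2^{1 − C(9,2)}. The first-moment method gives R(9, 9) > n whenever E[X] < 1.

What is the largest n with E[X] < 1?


We need C(n, 9) · 2^{1 − 36} < 1, i.e. C(n, 9) < 2^{36 − 1} = 34359738368.
Check values of n near the boundary:
  n = 59: C(59, 9) = 12565671261; 12565671261 < 34359738368? YES
  n = 60: C(60, 9) = 14783142660; 14783142660 < 34359738368? YES
  n = 61: C(61, 9) = 17341763505; 17341763505 < 34359738368? YES
  n = 62: C(62, 9) = 20286591270; 20286591270 < 34359738368? YES
  n = 63: C(63, 9) = 23667689815; 23667689815 < 34359738368? YES
  n = 64: C(64, 9) = 27540584512; 27540584512 < 34359738368? YES
  n = 65: C(65, 9) = 31966749880; 31966749880 < 34359738368? YES
  n = 66: C(66, 9) = 37014131440; 37014131440 < 34359738368? NO
  n = 67: C(67, 9) = 42757703560; 42757703560 < 34359738368? NO
The largest n with C(n, 9) < 34359738368 is n = 65 (where E[X] = 3995843735/4294967296 ≈ 0.93035). Hence R(9, 9) > 65, i.e. R(9, 9) ≥ 66.

Largest n = 65; hence R(9, 9) > 65.


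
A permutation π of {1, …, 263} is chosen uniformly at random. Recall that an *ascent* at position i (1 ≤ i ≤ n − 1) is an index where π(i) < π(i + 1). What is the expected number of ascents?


Write X = Σ X_I over i = 1, …, 262, with X_I the indicator of one ascent.
There are 262 indicators.
For each fixed i, the pair (π(i), π(i+1)) is a uniformly random ordered pair of distinct values from {1, …, 263}; by symmetry P[π(i) < π(i+1)] = 1/2.
By linearity: E[X] = 262 · (1/2) = (263 − 1) · (1/2) = 131 ≈ 131.000000.

E[X] = 131 = 131.000000.


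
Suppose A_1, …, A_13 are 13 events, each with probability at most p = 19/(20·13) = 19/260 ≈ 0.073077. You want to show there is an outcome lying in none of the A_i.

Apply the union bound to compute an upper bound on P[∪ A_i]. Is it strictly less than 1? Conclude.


Union bound: P[∪_{i=1}^{13} A_i] ≤ Σ_i P[A_i] ≤ 13·p = 13·(19/260) = 19/20.
Numerically: 19/20 ≈ 0.950000.
Is 19/20 < 1? YES.
Since P[∪ A_i] ≤ 19/20 < 1, the complement has P[∩ A_i^c] ≥ 1 − 19/20 = 1/20 > 0, so some outcome avoids every A_i.

13·p = 19/20 ≈ 0.950000; existence CERTIFIED by the union bound.


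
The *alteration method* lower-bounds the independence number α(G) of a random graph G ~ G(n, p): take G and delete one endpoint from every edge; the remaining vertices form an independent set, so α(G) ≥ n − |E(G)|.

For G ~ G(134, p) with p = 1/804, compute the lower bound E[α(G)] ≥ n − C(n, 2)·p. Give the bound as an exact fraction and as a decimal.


E[|E(G)|] = C(134, 2)·p = 8911 · (1/804) = 133/12.
E[α(G)] ≥ n − E[|E(G)|] = 134 − 133/12 = 1475/12.
Numerically: ≈ 122.9167.
(This is only a lower bound; the true E[α(G)] may be larger.)

E[α(G)] ≥ 1475/12 ≈ 122.9167.


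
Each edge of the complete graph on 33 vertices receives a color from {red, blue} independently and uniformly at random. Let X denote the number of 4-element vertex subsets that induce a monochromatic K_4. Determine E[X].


Let X = Σ_S X_S over the C(33, 4) = 40920 subsets S of size 4, where X_S = 1 if the K_4 on S is monochromatic.
For a fixed S, the K_4 on S has C(4, 2) = 6 edges. P[all 6 edges red] = (1/2)^6, and likewise for blue, so P[monochromatic] = 2·(1/2)^6 = 2^{1 − 6} = 1/32.
By linearity of expectation: E[X] = C(33, 4) · 2^{1 − 6} = 40920 · 1/32 = 5115/4.
Numerically: E[X] ≈ 1278.750.

E[X] = C(33,4)·2^(1−C(4,2)) = 5115/4 ≈ 1278.750.


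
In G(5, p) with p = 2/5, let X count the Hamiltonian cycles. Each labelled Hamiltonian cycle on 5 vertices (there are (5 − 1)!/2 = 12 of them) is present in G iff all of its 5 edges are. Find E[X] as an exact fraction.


K_5 has (5 − 1)!/2 = 12 labelled Hamiltonian cycles.
For each such Hamiltonian cycle H, let X_H = 1 if all 5 edges of H are present in G. Then P[X_H = 1] = p^{5} = (2/5)^{5} = 32/3125.
Summing the indicators: E[X] = Σ_H E[X_H] = 12 · p^{5} = 12 · 32/3125 = 384/3125.
Numerically: E[X] ≈ 0.1229.

E[X] = 12 · (2/5)^{5} = 384/3125 ≈ 0.1229.


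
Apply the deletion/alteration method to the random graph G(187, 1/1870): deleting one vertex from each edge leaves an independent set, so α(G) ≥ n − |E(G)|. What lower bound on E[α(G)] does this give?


E[|E(G)|] = C(187, 2)·p = 17391 · (1/1870) = 93/10.
E[α(G)] ≥ n − E[|E(G)|] = 187 − 93/10 = 1777/10.
Numerically: ≈ 177.700.
(This is only a lower bound; the true E[α(G)] may be larger.)

E[α(G)] ≥ 1777/10 ≈ 177.700.


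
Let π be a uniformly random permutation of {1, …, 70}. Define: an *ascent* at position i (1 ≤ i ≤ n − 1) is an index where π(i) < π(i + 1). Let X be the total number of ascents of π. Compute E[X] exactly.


Write X = Σ X_I over i = 1, …, 69, with X_I the indicator of one ascent.
There are 69 indicators.
For each fixed i, the pair (π(i), π(i+1)) is a uniformly random ordered pair of distinct values from {1, …, 70}; by symmetry P[π(i) < π(i+1)] = 1/2.
By linearity: E[X] = 69 · (1/2) = (70 − 1) · (1/2) = 69/2 ≈ 34.500000.

E[X] = 69/2 = 34.500000.


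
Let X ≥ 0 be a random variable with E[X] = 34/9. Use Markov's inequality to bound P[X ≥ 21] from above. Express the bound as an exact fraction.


μ = E[X] = 34/9, a = 21.
Markov: P[X ≥ 21] ≤ μ/a = (34/9)/21 = 34/189.
Numerically: ≈ 0.1799.
(Since a = 21 > μ = 3.7778, the bound 34/189 is < 1 and informative.)

P[X ≥ 21] ≤ 34/189 ≈ 0.1799.


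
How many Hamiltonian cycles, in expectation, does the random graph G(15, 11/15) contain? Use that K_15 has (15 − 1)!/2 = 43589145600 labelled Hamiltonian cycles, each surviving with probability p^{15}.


K_15 has (15 − 1)!/2 = 43589145600 labelled Hamiltonian cycles.
For each such Hamiltonian cycle H, let X_H = 1 if all 15 edges of H are present in G. Then P[X_H = 1] = p^{15} = (11/15)^{15} = 4177248169415651/437893890380859375.
By linearity: E[X] = Σ_H E[X_H] = 43589145600 · p^{15} = 43589145600 · 4177248169415651/437893890380859375 = 29972457393249757754368/72081298828125.
Numerically: E[X] ≈ 4.158e+08.

E[X] = 43589145600 · (11/15)^{15} = 29972457393249757754368/72081298828125 ≈ 4.158e+08.


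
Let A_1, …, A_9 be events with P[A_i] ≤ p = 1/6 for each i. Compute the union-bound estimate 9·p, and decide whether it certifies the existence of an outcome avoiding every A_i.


Union bound: P[∪_{i=1}^{9} A_i] ≤ Σ_i P[A_i] ≤ 9·p = 9·(1/6) = 3/2.
Numerically: 3/2 ≈ 1.5000.
Is 3/2 < 1? NO.
Since the bound 3/2 is ≥ 1, the union bound is uninformative here; it does NOT by itself certify existence.

9·p = 3/2 ≈ 1.5000; existence NOT certified by the union bound.


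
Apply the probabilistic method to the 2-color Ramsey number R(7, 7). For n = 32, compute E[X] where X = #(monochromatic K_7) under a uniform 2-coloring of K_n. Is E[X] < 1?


E[X] = C(32, 7) · 2^{1 − 21} = 3365856 · 2^{−20} = 3365856/1048576.
As a reduced fraction: E[X] = 105183/32768 ≈ 3.2099.
Is E[X] < 1? NO.
Since E[X] ≥ 1, the first-moment bound is inconclusive at n = 32; it does NOT by itself certify R(7, 7) > 32.

E[X] = 105183/32768 ≈ 3.2099; E[X] ≥ 1; first-moment method inconclusive here.


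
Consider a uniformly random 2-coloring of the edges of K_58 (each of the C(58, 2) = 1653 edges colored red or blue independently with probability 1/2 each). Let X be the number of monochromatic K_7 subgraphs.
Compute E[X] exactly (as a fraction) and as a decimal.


Let X = Σ_S X_S over the C(58, 7) = 300674088 subsets S of size 7, where X_S = 1 if the K_7 on S is monochromatic.
For a fixed S, the K_7 on S has C(7, 2) = 21 edges. P[all 21 edges red] = (1/2)^21, and likewise for blue, so P[monochromatic] = 2·(1/2)^21 = 2^{1 − 21} = 1/1048576.
By linearity: E[X] = C(58, 7) · 2^{1 − 21} = 300674088 · 1/1048576 = 37584261/131072.
Numerically: E[X] ≈ 286.7452.

E[X] = C(58,7)·2^(1−C(7,2)) = 37584261/131072 ≈ 286.7452.


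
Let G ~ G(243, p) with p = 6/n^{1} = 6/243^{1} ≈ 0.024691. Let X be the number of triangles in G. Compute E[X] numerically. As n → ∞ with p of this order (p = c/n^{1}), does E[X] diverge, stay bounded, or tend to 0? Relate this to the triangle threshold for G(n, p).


Number of potential triangles: C(243, 3) = 2362041.
Each occurs with probability p³ ≈ (0.024691)³ ≈ 1.5053411e-05.
By linearity: E[X] = C(243, 3)·p³ ≈ 2362041 · 1.5053411e-05 ≈ 35.55677.
Here α = 1, so p = 6/n is exactly at the triangle threshold p ~ 1/n. Asymptotically E[X] → c³/6 = 6³/6 = 36 ≈ 36.00000, a bounded constant. In this regime the triangle count is asymptotically Poisson(c³/6).

E[X] ≈ 35.55677; in regime p = Θ(1/n^{1}) E[X] stays bounded (at the triangle threshold p ~ 1/n).


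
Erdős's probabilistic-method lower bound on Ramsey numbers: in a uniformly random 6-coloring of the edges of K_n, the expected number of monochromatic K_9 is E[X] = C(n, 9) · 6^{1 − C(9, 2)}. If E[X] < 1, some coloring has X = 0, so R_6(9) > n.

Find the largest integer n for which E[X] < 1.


We need C(n, 9) · 6^{1 − 36} < 1, i.e. C(n, 9) < 6^{36 − 1} = 1719070799748422591028658176.
Check values of n near the boundary:
  n = 4407: C(4407, 9) = 1713856532599459170657070050; 1713856532599459170657070050 < 1719070799748422591028658176? YES
  n = 4408: C(4408, 9) = 1717362945146264156457459600; 1717362945146264156457459600 < 1719070799748422591028658176? YES
  n = 4409: C(4409, 9) = 1720875732988608787686577131; 1720875732988608787686577131 < 1719070799748422591028658176? NO
  n = 4410: C(4410, 9) = 1724394906266704102180823710; 1724394906266704102180823710 < 1719070799748422591028658176? NO
The largest n with C(n, 9) < 1719070799748422591028658176 is n = 4408 (where E[X] = 35778394690547169926197075/35813974994758803979763712 ≈ 0.999007). Hence R_6(9) > 4408, i.e. R_6(9) ≥ 4409.

Largest n = 4408; hence R_6(9) > 4408.


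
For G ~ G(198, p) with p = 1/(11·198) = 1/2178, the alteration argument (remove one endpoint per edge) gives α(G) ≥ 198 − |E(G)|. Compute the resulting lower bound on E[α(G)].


E[|E(G)|] = C(198, 2)·p = 19503 · (1/2178) = 197/22.
E[α(G)] ≥ n − E[|E(G)|] = 198 − 197/22 = 4159/22.
Numerically: ≈ 189.045.
(This is only a lower bound; the true E[α(G)] may be larger.)

E[α(G)] ≥ 4159/22 ≈ 189.045.


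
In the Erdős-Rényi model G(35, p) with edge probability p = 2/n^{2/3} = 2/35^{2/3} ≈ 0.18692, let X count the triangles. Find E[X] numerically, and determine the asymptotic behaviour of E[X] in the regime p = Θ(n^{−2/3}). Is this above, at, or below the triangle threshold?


Number of potential triangles: C(35, 3) = 6545.
Each occurs with probability p³ ≈ (0.18692)³ ≈ 6.5306122e-03.
By linearity: E[X] = C(35, 3)·p³ ≈ 6545 · 6.5306122e-03 ≈ 42.74286.
Since α = 2/3 < 1, p = c/n^{2/3} ≫ 1/n is above the triangle threshold p ~ 1/n. Asymptotically E[X] ~ (c³/6)·n^{3(1−α)} = (2³/6)·n^{1} → ∞; triangles are abundant w.h.p.

E[X] ≈ 42.74286; in regime p = Θ(1/n^{2/3}) E[X] diverges (above the triangle threshold p ~ 1/n).


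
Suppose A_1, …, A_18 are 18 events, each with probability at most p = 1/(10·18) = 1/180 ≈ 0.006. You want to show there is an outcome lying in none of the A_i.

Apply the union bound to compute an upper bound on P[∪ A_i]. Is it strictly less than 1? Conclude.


Union bound: P[∪_{i=1}^{18} A_i] ≤ Σ_i P[A_i] ≤ 18·p = 18·(1/180) = 1/10.
Numerically: 1/10 ≈ 0.100.
Is 1/10 < 1? YES.
Since P[∪ A_i] ≤ 1/10 < 1, the complement has P[∩ A_i^c] ≥ 1 − 1/10 = 9/10 > 0, so some outcome avoids every A_i.

18·p = 1/10 ≈ 0.100; existence CERTIFIED by the union bound.


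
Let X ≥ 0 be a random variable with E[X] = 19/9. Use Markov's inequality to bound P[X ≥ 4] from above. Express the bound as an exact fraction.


μ = E[X] = 19/9, a = 4.
Markov: P[X ≥ 4] ≤ μ/a = (19/9)/4 = 19/36.
Numerically: ≈ 0.52778.
(Since a = 4 > μ = 2.11111, the bound 19/36 is < 1 and informative.)

P[X ≥ 4] ≤ 19/36 ≈ 0.52778.


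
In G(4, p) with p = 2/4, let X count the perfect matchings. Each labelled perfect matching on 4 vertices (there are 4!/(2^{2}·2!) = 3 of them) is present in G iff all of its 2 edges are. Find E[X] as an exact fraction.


K_4 has 4!/(2^{2}·2!) = 3 labelled perfect matchings.
For each such perfect matching H, let X_H = 1 if all 2 edges of H are present in G. Then P[X_H = 1] = p^{2} = (1/2)^{2} = 1/4.
By linearity: E[X] = Σ_H E[X_H] = 3 · p^{2} = 3 · 1/4 = 3/4.
Numerically: E[X] ≈ 0.75.

E[X] = 3 · (1/2)^{2} = 3/4 ≈ 0.75.


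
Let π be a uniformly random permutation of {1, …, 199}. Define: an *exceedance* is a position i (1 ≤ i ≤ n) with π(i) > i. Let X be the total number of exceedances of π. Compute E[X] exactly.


Write X = Σ_{i=1}^{199} X_i, where X_i = 1_{π(i) > i}.
For each fixed i, π(i) is uniform over {1, …, 199} (marginal of a uniform permutation), so P[π(i) > i] = (n − i)/n. Summing: Σ_{i=1}^{199} (n − i)/n = (0 + 1 + … + 198)/199 = 199(199 − 1)/(2·199) = (199 − 1)/2.
Hence E[X] = Σ_{i=1}^{199} (199 − i)/199 = 99 ≈ 99.000000.

E[X] = 99 = 99.000000.


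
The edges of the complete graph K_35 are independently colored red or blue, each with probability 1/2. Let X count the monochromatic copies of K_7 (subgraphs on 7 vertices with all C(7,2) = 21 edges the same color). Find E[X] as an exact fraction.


Let X = Σ_S X_S over the C(35, 7) = 6724520 subsets S of size 7, where X_S = 1 if the K_7 on S is monochromatic.
For a fixed S, the K_7 on S has C(7, 2) = 21 edges. P[all 21 edges red] = (1/2)^21, and likewise for blue, so P[monochromatic] = 2·(1/2)^21 = 2^{1 − 21} = 1/1048576.
By linearity of expectation: E[X] = C(35, 7) · 2^{1 − 21} = 6724520 · 1/1048576 = 840565/131072.
Numerically: E[X] ≈ 6.4130.

E[X] = C(35,7)·2^(1−C(7,2)) = 840565/131072 ≈ 6.4130.


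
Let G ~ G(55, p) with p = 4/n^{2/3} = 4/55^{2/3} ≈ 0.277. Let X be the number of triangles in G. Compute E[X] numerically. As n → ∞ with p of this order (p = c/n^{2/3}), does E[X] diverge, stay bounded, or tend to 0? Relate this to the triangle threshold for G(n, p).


Number of potential triangles: C(55, 3) = 26235.
Each occurs with probability p³ ≈ (0.277)³ ≈ 2.11570e-02.
By linearity: E[X] = C(55, 3)·p³ ≈ 26235 · 2.11570e-02 ≈ 555.055.
Since α = 2/3 < 1, p = c/n^{2/3} ≫ 1/n is above the triangle threshold p ~ 1/n. Asymptotically E[X] ~ (c³/6)·n^{3(1−α)} = (4³/6)·n^{1} → ∞; triangles are abundant w.h.p.

E[X] ≈ 555.055; in regime p = Θ(1/n^{2/3}) E[X] diverges (above the triangle threshold p ~ 1/n).


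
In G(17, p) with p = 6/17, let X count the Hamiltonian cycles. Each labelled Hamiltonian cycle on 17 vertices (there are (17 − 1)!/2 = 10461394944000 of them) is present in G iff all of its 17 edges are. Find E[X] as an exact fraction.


K_17 has (17 − 1)!/2 = 10461394944000 labelled Hamiltonian cycles.
For each such Hamiltonian cycle H, let X_H = 1 if all 17 edges of H are present in G. Then P[X_H = 1] = p^{17} = (6/17)^{17} = 16926659444736/827240261886336764177.
By linearity: E[X] = Σ_H E[X_H] = 10461394944000 · p^{17} = 10461394944000 · 16926659444736/827240261886336764177 = 177076469533971037814784000/827240261886336764177.
Numerically: E[X] ≈ 2.1406e+05.

E[X] = 10461394944000 · (6/17)^{17} = 177076469533971037814784000/827240261886336764177 ≈ 2.1406e+05.


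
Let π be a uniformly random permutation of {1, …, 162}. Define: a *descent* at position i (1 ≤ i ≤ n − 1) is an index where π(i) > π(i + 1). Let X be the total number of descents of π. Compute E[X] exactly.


Write X = Σ X_I over i = 1, …, 161, with X_I the indicator of one descent.
There are 161 indicators.
For each fixed i, the pair (π(i), π(i+1)) is a uniformly random ordered pair of distinct values from {1, …, 162}; by symmetry P[π(i) > π(i+1)] = 1/2.
By linearity: E[X] = 161 · (1/2) = (162 − 1) · (1/2) = 161/2 ≈ 80.500000.

E[X] = 161/2 = 80.500000.


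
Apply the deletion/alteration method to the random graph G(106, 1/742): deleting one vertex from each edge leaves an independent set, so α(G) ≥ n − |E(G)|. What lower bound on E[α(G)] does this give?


E[|E(G)|] = C(106, 2)·p = 5565 · (1/742) = 15/2.
E[α(G)] ≥ n − E[|E(G)|] = 106 − 15/2 = 197/2.
Numerically: ≈ 98.500000.
(This is only a lower bound; the true E[α(G)] may be larger.)

E[α(G)] ≥ 197/2 ≈ 98.500000.


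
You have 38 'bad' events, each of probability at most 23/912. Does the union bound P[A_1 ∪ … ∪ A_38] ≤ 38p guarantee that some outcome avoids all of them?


Union bound: P[∪_{i=1}^{38} A_i] ≤ Σ_i P[A_i] ≤ 38·p = 38·(23/912) = 23/24.
Numerically: 23/24 ≈ 0.958.
Is 23/24 < 1? YES.
Since P[∪ A_i] ≤ 23/24 < 1, the complement has P[∩ A_i^c] ≥ 1 − 23/24 = 1/24 > 0, so some outcome avoids every A_i.

38·p = 23/24 ≈ 0.958; existence CERTIFIED by the union bound.


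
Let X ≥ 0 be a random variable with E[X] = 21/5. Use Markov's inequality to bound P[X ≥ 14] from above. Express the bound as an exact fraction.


μ = E[X] = 21/5, a = 14.
Markov: P[X ≥ 14] ≤ μ/a = (21/5)/14 = 3/10.
Numerically: ≈ 0.300.
(Since a = 14 > μ = 4.200, the bound 3/10 is < 1 and informative.)

P[X ≥ 14] ≤ 3/10 ≈ 0.300.


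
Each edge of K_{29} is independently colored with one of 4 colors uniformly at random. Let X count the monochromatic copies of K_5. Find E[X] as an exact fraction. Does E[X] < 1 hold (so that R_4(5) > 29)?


E[X] = C(29, 5) · 4^{1 − 10} = 118755 · 4^{−9} = 118755/262144.
As a reduced fraction: E[X] = 118755/262144 ≈ 0.453.
Is E[X] < 1? YES.
Since E[X] < 1, there exists a 4-coloring of K_{29} with no monochromatic K_5; hence R_4(5) > 29.

E[X] = 118755/262144 ≈ 0.453; E[X] < 1, so R_4(5) > 29.


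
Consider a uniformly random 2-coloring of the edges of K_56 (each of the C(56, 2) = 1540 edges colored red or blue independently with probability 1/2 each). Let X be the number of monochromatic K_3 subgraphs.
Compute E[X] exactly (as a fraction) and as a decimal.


Let X = Σ_S X_S over the C(56, 3) = 27720 subsets S of size 3, where X_S = 1 if the K_3 on S is monochromatic.
For a fixed S, the K_3 on S has C(3, 2) = 3 edges. P[all 3 edges red] = (1/2)^3, and likewise for blue, so P[monochromatic] = 2·(1/2)^3 = 2^{1 − 3} = 1/4.
Summing: E[X] = C(56, 3) · 2^{1 − 3} = 27720 · 1/4 = 6930.
Numerically: E[X] ≈ 6930.00000.

E[X] = C(56,3)·2^(1−C(3,2)) = 6930 ≈ 6930.00000.


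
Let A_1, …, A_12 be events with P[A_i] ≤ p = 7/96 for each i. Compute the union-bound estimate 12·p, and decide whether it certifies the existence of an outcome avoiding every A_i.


Union bound: P[∪_{i=1}^{12} A_i] ≤ Σ_i P[A_i] ≤ 12·p = 12·(7/96) = 7/8.
Numerically: 7/8 ≈ 0.8750000.
Is 7/8 < 1? YES.
Since P[∪ A_i] ≤ 7/8 < 1, the complement has P[∩ A_i^c] ≥ 1 − 7/8 = 1/8 > 0, so some outcome avoids every A_i.

12·p = 7/8 ≈ 0.8750000; existence CERTIFIED by the union bound.


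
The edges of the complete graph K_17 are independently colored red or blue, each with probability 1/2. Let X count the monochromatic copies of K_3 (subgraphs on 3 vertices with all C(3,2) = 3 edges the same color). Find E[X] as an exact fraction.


Let X = Σ_S X_S over the C(17, 3) = 680 subsets S of size 3, where X_S = 1 if the K_3 on S is monochromatic.
For a fixed S, the K_3 on S has C(3, 2) = 3 edges. P[all 3 edges red] = (1/2)^3, and likewise for blue, so P[monochromatic] = 2·(1/2)^3 = 2^{1 − 3} = 1/4.
By linearity of expectation: E[X] = C(17, 3) · 2^{1 − 3} = 680 · 1/4 = 170.
Numerically: E[X] ≈ 170.00000.

E[X] = C(17,3)·2^(1−C(3,2)) = 170 ≈ 170.00000.


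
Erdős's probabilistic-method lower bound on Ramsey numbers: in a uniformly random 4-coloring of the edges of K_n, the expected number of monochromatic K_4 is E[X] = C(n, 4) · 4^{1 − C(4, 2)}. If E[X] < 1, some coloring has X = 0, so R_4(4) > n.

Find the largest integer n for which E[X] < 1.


We need C(n, 4) · 4^{1 − 6} < 1, i.e. C(n, 4) < 4^{6 − 1} = 1024.
Check values of n near the boundary:
  n = 12: C(12, 4) = 495; 495 < 1024? YES
  n = 13: C(13, 4) = 715; 715 < 1024? YES
  n = 14: C(14, 4) = 1001; 1001 < 1024? YES
  n = 15: C(15, 4) = 1365; 1365 < 1024? NO
  n = 16: C(16, 4) = 1820; 1820 < 1024? NO
  n = 17: C(17, 4) = 2380; 2380 < 1024? NO
The largest n with C(n, 4) < 1024 is n = 14 (where E[X] = 1001/1024 ≈ 0.97754). Hence R_4(4) > 14, i.e. R_4(4) ≥ 15.

Largest n = 14; hence R_4(4) > 14.


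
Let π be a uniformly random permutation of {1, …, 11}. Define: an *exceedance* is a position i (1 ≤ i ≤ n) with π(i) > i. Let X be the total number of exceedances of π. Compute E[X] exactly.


Write X = Σ_{i=1}^{11} X_i, where X_i = 1_{π(i) > i}.
For each fixed i, π(i) is uniform over {1, …, 11} (marginal of a uniform permutation), so P[π(i) > i] = (n − i)/n. Summing: Σ_{i=1}^{11} (n − i)/n = (0 + 1 + … + 10)/11 = 11(11 − 1)/(2·11) = (11 − 1)/2.
Hence E[X] = Σ_{i=1}^{11} (11 − i)/11 = 5 ≈ 5.00000.

E[X] = 5 = 5.00000.


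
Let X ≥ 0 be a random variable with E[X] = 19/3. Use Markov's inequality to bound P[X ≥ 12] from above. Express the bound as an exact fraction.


μ = E[X] = 19/3, a = 12.
Markov: P[X ≥ 12] ≤ μ/a = (19/3)/12 = 19/36.
Numerically: ≈ 0.527778.
(Since a = 12 > μ = 6.333333, the bound 19/36 is < 1 and informative.)

P[X ≥ 12] ≤ 19/36 ≈ 0.527778.


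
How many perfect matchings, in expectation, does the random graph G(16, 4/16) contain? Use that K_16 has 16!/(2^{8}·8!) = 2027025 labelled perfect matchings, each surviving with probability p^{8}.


K_16 has 16!/(2^{8}·8!) = 2027025 labelled perfect matchings.
For each such perfect matching H, let X_H = 1 if all 8 edges of H are present in G. Then P[X_H = 1] = p^{8} = (1/4)^{8} = 1/65536.
By linearity of expectation: E[X] = Σ_H E[X_H] = 2027025 · p^{8} = 2027025 · 1/65536 = 2027025/65536.
Numerically: E[X] ≈ 30.9.

E[X] = 2027025 · (1/4)^{8} = 2027025/65536 ≈ 30.9.


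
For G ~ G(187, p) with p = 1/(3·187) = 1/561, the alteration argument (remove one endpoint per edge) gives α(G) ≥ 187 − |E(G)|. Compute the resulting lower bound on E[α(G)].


E[|E(G)|] = C(187, 2)·p = 17391 · (1/561) = 31.
E[α(G)] ≥ n − E[|E(G)|] = 187 − 31 = 156.
Numerically: ≈ 156.000.
(This is only a lower bound; the true E[α(G)] may be larger.)

E[α(G)] ≥ 156 ≈ 156.000.


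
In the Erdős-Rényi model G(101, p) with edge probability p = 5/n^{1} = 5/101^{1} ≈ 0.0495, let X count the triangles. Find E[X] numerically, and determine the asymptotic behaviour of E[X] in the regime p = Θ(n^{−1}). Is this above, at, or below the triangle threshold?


Number of potential triangles: C(101, 3) = 166650.
Each occurs with probability p³ ≈ (0.0495)³ ≈ 1.213238e-04.
By linearity: E[X] = C(101, 3)·p³ ≈ 166650 · 1.213238e-04 ≈ 20.2186.
Here α = 1, so p = 5/n is exactly at the triangle threshold p ~ 1/n. Asymptotically E[X] → c³/6 = 5³/6 = 125/6 ≈ 20.8333, a bounded constant. In this regime the triangle count is asymptotically Poisson(c³/6).

E[X] ≈ 20.2186; in regime p = Θ(1/n^{1}) E[X] stays bounded (at the triangle threshold p ~ 1/n).


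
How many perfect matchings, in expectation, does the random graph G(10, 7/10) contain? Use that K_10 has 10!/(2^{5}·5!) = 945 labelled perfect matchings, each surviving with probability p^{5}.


K_10 has 10!/(2^{5}·5!) = 945 labelled perfect matchings.
For each such perfect matching H, let X_H = 1 if all 5 edges of H are present in G. Then P[X_H = 1] = p^{5} = (7/10)^{5} = 16807/100000.
By linearity: E[X] = Σ_H E[X_H] = 945 · p^{5} = 945 · 16807/100000 = 3176523/20000.
Numerically: E[X] ≈ 158.8.

E[X] = 945 · (7/10)^{5} = 3176523/20000 ≈ 158.8.


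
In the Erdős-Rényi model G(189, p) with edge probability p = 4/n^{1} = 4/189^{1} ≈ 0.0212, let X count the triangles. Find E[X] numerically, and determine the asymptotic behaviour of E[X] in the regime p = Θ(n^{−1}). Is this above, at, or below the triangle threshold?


Number of potential triangles: C(189, 3) = 1107414.
Each occurs with probability p³ ≈ (0.0212)³ ≈ 9.47970e-06.
By linearity: E[X] = C(189, 3)·p³ ≈ 1107414 · 9.47970e-06 ≈ 10.498.
Here α = 1, so p = 4/n is exactly at the triangle threshold p ~ 1/n. Asymptotically E[X] → c³/6 = 4³/6 = 32/3 ≈ 10.667, a bounded constant. In this regime the triangle count is asymptotically Poisson(c³/6).

E[X] ≈ 10.498; in regime p = Θ(1/n^{1}) E[X] stays bounded (at the triangle threshold p ~ 1/n).


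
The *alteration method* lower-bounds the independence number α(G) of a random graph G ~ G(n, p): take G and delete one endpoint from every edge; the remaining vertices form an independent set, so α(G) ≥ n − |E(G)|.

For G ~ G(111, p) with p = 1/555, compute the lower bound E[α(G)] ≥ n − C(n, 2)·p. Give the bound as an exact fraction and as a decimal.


E[|E(G)|] = C(111, 2)·p = 6105 · (1/555) = 11.
E[α(G)] ≥ n − E[|E(G)|] = 111 − 11 = 100.
Numerically: ≈ 100.0000.
(This is only a lower bound; the true E[α(G)] may be larger.)

E[α(G)] ≥ 100 ≈ 100.0000.


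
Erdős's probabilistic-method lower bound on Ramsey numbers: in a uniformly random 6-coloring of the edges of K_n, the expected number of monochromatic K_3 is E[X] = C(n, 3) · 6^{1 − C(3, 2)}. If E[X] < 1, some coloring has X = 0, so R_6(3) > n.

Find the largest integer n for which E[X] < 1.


We need C(n, 3) · 6^{1 − 3} < 1, i.e. C(n, 3) < 6^{3 − 1} = 36.
Check values of n near the boundary:
  n = 5: C(5, 3) = 10; 10 < 36? YES
  n = 6: C(6, 3) = 20; 20 < 36? YES
  n = 7: C(7, 3) = 35; 35 < 36? YES
  n = 8: C(8, 3) = 56; 56 < 36? NO
  n = 9: C(9, 3) = 84; 84 < 36? NO
  n = 10: C(10, 3) = 120; 120 < 36? NO
The largest n with C(n, 3) < 36 is n = 7 (where E[X] = 35/36 ≈ 0.9722222). Hence R_6(3) > 7, i.e. R_6(3) ≥ 8.

Largest n = 7; hence R_6(3) > 7.


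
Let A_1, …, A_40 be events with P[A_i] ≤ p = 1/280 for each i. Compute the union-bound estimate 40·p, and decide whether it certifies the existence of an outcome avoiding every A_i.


Union bound: P[∪_{i=1}^{40} A_i] ≤ Σ_i P[A_i] ≤ 40·p = 40·(1/280) = 1/7.
Numerically: 1/7 ≈ 0.14286.
Is 1/7 < 1? YES.
Since P[∪ A_i] ≤ 1/7 < 1, the complement has P[∩ A_i^c] ≥ 1 − 1/7 = 6/7 > 0, so some outcome avoids every A_i.

40·p = 1/7 ≈ 0.14286; existence CERTIFIED by the union bound.


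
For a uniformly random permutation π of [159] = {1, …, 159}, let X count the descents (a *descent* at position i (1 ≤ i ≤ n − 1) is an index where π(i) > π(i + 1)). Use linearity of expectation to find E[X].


Write X = Σ X_I over i = 1, …, 158, with X_I the indicator of one descent.
There are 158 indicators.
For each fixed i, the pair (π(i), π(i+1)) is a uniformly random ordered pair of distinct values from {1, …, 159}; by symmetry P[π(i) > π(i+1)] = 1/2.
By linearity: E[X] = 158 · (1/2) = (159 − 1) · (1/2) = 79 ≈ 79.000.

E[X] = 79 = 79.000.


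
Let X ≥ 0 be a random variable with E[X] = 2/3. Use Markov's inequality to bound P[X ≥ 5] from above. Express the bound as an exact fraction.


μ = E[X] = 2/3, a = 5.
Markov: P[X ≥ 5] ≤ μ/a = (2/3)/5 = 2/15.
Numerically: ≈ 0.13333.
(Since a = 5 > μ = 0.66667, the bound 2/15 is < 1 and informative.)

P[X ≥ 5] ≤ 2/15 ≈ 0.13333.


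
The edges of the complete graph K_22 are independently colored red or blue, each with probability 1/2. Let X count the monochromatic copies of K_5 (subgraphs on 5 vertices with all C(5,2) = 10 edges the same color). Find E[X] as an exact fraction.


Let X = Σ_S X_S over the C(22, 5) = 26334 subsets S of size 5, where X_S = 1 if the K_5 on S is monochromatic.
For a fixed S, the K_5 on S has C(5, 2) = 10 edges. P[all 10 edges red] = (1/2)^10, and likewise for blue, so P[monochromatic] = 2·(1/2)^10 = 2^{1 − 10} = 1/512.
Summing: E[X] = C(22, 5) · 2^{1 − 10} = 26334 · 1/512 = 13167/256.
Numerically: E[X] ≈ 51.434.

E[X] = C(22,5)·2^(1−C(5,2)) = 13167/256 ≈ 51.434.


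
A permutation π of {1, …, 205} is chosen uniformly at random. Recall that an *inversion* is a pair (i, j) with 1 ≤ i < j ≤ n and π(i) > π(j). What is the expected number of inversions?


Write X = Σ X_I over the C(205, 2) = 20910 pairs i < j, with X_I the indicator of one inversion.
There are 20910 indicators.
For each fixed pair i < j, the values π(i) and π(j) are two distinct elements of {1, …, 205} in uniformly random order; by symmetry P[π(i) > π(j)] = 1/2.
By linearity: E[X] = 20910 · (1/2) = C(205, 2) · (1/2) = 20910/2 = 10455 ≈ 10455.000.

E[X] = 10455 = 10455.000.


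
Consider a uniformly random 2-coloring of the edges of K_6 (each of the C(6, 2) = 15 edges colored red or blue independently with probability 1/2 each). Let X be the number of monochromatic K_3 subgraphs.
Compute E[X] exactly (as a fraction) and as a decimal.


Let X = Σ_S X_S over the C(6, 3) = 20 subsets S of size 3, where X_S = 1 if the K_3 on S is monochromatic.
For a fixed S, the K_3 on S has C(3, 2) = 3 edges. P[all 3 edges red] = (1/2)^3, and likewise for blue, so P[monochromatic] = 2·(1/2)^3 = 2^{1 − 3} = 1/4.
By linearity: E[X] = C(6, 3) · 2^{1 − 3} = 20 · 1/4 = 5.
Numerically: E[X] ≈ 5.00000.

E[X] = C(6,3)·2^(1−C(3,2)) = 5 ≈ 5.00000.


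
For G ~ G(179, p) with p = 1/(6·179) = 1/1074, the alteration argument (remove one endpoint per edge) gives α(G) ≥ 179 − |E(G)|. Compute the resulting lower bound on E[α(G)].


E[|E(G)|] = C(179, 2)·p = 15931 · (1/1074) = 89/6.
E[α(G)] ≥ n − E[|E(G)|] = 179 − 89/6 = 985/6.
Numerically: ≈ 164.1667.
(This is only a lower bound; the true E[α(G)] may be larger.)

E[α(G)] ≥ 985/6 ≈ 164.1667.


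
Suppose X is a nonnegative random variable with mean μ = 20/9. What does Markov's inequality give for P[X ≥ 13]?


μ = E[X] = 20/9, a = 13.
Markov: P[X ≥ 13] ≤ μ/a = (20/9)/13 = 20/117.
Numerically: ≈ 0.1709.
(Since a = 13 > μ = 2.2222, the bound 20/117 is < 1 and informative.)

P[X ≥ 13] ≤ 20/117 ≈ 0.1709.


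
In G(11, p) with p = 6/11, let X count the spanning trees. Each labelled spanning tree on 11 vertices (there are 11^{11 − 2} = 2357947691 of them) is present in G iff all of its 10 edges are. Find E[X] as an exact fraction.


K_11 has 11^{11 − 2} = 2357947691 labelled spanning trees.
For each such spanning tree H, let X_H = 1 if all 10 edges of H are present in G. Then P[X_H = 1] = p^{10} = (6/11)^{10} = 60466176/25937424601.
Summing the indicators: E[X] = Σ_H E[X_H] = 2357947691 · p^{10} = 2357947691 · 60466176/25937424601 = 60466176/11.
Numerically: E[X] ≈ 5.4969e+06.

E[X] = 2357947691 · (6/11)^{10} = 60466176/11 ≈ 5.4969e+06.


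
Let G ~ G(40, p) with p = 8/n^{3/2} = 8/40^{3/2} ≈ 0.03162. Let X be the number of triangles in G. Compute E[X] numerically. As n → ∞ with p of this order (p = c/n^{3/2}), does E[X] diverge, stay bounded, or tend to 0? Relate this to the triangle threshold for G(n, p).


Number of potential triangles: C(40, 3) = 9880.
Each occurs with probability p³ ≈ (0.03162)³ ≈ 3.162278e-05.
By linearity: E[X] = C(40, 3)·p³ ≈ 9880 · 3.162278e-05 ≈ 0.3124.
Since α = 3/2 > 1, p = c/n^{3/2} = o(1/n) is below the triangle threshold p ~ 1/n. Asymptotically E[X] ~ (c³/6)·n^{3(1−α)} = (8³/6)·n^{-1.5} → 0, so by Markov's inequality G has no triangles w.h.p.

E[X] ≈ 0.3124; in regime p = Θ(1/n^{3/2}) E[X] tends to 0 (below the triangle threshold p ~ 1/n).


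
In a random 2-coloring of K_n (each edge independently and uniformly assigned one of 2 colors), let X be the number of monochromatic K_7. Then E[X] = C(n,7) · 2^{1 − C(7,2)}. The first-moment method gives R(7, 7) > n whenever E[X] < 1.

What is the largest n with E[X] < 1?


We need C(n, 7) · 2^{1 − 21} < 1, i.e. C(n, 7) < 2^{21 − 1} = 1048576.
Check values of n near the boundary:
  n = 25: C(25, 7) = 480700; 480700 < 1048576? YES
  n = 26: C(26, 7) = 657800; 657800 < 1048576? YES
  n = 27: C(27, 7) = 888030; 888030 < 1048576? YES
  n = 28: C(28, 7) = 1184040; 1184040 < 1048576? NO
  n = 29: C(29, 7) = 1560780; 1560780 < 1048576? NO
The largest n with C(n, 7) < 1048576 is n = 27 (where E[X] = 444015/524288 ≈ 0.8468914). Hence R(7, 7) > 27, i.e. R(7, 7) ≥ 28.

Largest n = 27; hence R(7, 7) > 27.


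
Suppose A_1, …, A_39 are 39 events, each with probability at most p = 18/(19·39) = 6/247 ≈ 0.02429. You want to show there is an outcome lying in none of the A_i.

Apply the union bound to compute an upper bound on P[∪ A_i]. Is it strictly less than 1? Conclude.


Union bound: P[∪_{i=1}^{39} A_i] ≤ Σ_i P[A_i] ≤ 39·p = 39·(6/247) = 18/19.
Numerically: 18/19 ≈ 0.94737.
Is 18/19 < 1? YES.
Since P[∪ A_i] ≤ 18/19 < 1, the complement has P[∩ A_i^c] ≥ 1 − 18/19 = 1/19 > 0, so some outcome avoids every A_i.

39·p = 18/19 ≈ 0.94737; existence CERTIFIED by the union bound.


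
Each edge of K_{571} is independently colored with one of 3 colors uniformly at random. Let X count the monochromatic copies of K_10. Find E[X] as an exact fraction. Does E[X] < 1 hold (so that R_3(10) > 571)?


E[X] = C(571, 10) · 3^{1 − 45} = 937951290893172842001 · 3^{−44} = 937951290893172842001/984770902183611232881.
As a reduced fraction: E[X] = 104216810099241426889/109418989131512359209 ≈ 0.952.
Is E[X] < 1? YES.
Since E[X] < 1, there exists a 3-coloring of K_{571} with no monochromatic K_10; hence R_3(10) > 571.

E[X] = 104216810099241426889/109418989131512359209 ≈ 0.952; E[X] < 1, so R_3(10) > 571.


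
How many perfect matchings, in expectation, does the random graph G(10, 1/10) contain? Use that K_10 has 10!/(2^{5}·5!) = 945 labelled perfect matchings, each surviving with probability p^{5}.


K_10 has 10!/(2^{5}·5!) = 945 labelled perfect matchings.
For each such perfect matching H, let X_H = 1 if all 5 edges of H are present in G. Then P[X_H = 1] = p^{5} = (1/10)^{5} = 1/100000.
By linearity of expectation: E[X] = Σ_H E[X_H] = 945 · p^{5} = 945 · 1/100000 = 189/20000.
Numerically: E[X] ≈ 0.00945.

E[X] = 945 · (1/10)^{5} = 189/20000 ≈ 0.00945.


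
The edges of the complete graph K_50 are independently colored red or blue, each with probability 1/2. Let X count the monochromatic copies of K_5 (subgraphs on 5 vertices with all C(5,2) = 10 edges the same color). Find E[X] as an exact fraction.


Let X = Σ_S X_S over the C(50, 5) = 2118760 subsets S of size 5, where X_S = 1 if the K_5 on S is monochromatic.
For a fixed S, the K_5 on S has C(5, 2) = 10 edges. P[all 10 edges red] = (1/2)^10, and likewise for blue, so P[monochromatic] = 2·(1/2)^10 = 2^{1 − 10} = 1/512.
Summing: E[X] = C(50, 5) · 2^{1 − 10} = 2118760 · 1/512 = 264845/64.
Numerically: E[X] ≈ 4138.203125.

E[X] = C(50,5)·2^(1−C(5,2)) = 264845/64 ≈ 4138.203125.


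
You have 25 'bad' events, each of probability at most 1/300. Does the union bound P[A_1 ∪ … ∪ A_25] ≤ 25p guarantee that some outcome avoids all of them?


Union bound: P[∪_{i=1}^{25} A_i] ≤ Σ_i P[A_i] ≤ 25·p = 25·(1/300) = 1/12.
Numerically: 1/12 ≈ 0.083333.
Is 1/12 < 1? YES.
Since P[∪ A_i] ≤ 1/12 < 1, the complement has P[∩ A_i^c] ≥ 1 − 1/12 = 11/12 > 0, so some outcome avoids every A_i.

25·p = 1/12 ≈ 0.083333; existence CERTIFIED by the union bound.


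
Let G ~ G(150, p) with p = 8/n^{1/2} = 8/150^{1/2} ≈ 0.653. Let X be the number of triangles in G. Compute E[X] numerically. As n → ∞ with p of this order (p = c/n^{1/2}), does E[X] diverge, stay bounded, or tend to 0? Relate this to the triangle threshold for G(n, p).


Number of potential triangles: C(150, 3) = 551300.
Each occurs with probability p³ ≈ (0.653)³ ≈ 2.78697e-01.
By linearity: E[X] = C(150, 3)·p³ ≈ 551300 · 2.78697e-01 ≈ 153645.932.
Since α = 1/2 < 1, p = c/n^{1/2} ≫ 1/n is above the triangle threshold p ~ 1/n. Asymptotically E[X] ~ (c³/6)·n^{3(1−α)} = (8³/6)·n^{1.5} → ∞; triangles are abundant w.h.p.

E[X] ≈ 153645.932; in regime p = Θ(1/n^{1/2}) E[X] diverges (above the triangle threshold p ~ 1/n).


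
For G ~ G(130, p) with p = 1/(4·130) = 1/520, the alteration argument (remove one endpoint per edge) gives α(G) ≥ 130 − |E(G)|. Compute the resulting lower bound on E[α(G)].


E[|E(G)|] = C(130, 2)·p = 8385 · (1/520) = 129/8.
E[α(G)] ≥ n − E[|E(G)|] = 130 − 129/8 = 911/8.
Numerically: ≈ 113.8750.
(This is only a lower bound; the true E[α(G)] may be larger.)

E[α(G)] ≥ 911/8 ≈ 113.8750.


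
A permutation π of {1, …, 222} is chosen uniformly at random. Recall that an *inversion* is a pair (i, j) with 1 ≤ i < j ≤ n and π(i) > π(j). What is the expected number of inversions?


Write X = Σ X_I over the C(222, 2) = 24531 pairs i < j, with X_I the indicator of one inversion.
There are 24531 indicators.
For each fixed pair i < j, the values π(i) and π(j) are two distinct elements of {1, …, 222} in uniformly random order; by symmetry P[π(i) > π(j)] = 1/2.
By linearity: E[X] = 24531 · (1/2) = C(222, 2) · (1/2) = 24531/2 = 24531/2 ≈ 12265.50000.

E[X] = 24531/2 = 12265.50000.


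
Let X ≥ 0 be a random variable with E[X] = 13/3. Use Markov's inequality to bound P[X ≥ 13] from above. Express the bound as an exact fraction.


μ = E[X] = 13/3, a = 13.
Markov: P[X ≥ 13] ≤ μ/a = (13/3)/13 = 1/3.
Numerically: ≈ 0.333333.
(Since a = 13 > μ = 4.333333, the bound 1/3 is < 1 and informative.)

P[X ≥ 13] ≤ 1/3 ≈ 0.333333.
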